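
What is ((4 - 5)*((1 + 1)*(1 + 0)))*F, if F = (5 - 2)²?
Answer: -18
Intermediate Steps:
F = 9 (F = 3² = 9)
((4 - 5)*((1 + 1)*(1 + 0)))*F = ((4 - 5)*((1 + 1)*(1 + 0)))*9 = -2*9 = -18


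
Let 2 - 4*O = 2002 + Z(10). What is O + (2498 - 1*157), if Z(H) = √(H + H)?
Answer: 1841 - √5/2 ≈ 1839.9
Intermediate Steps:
Z(H) = √2*√H (Z(H) = √(2*H) = √2*√H)
O = -500 - √5/2 (O = ½ - (2002 + √2*√10)/4 = ½ - (2002 + 2*√5)/4 = ½ + (-1001/2 - √5/2) = -500 - √5/2 ≈ -501.12)
O + (2498 - 1*157) = (-500 - √5/2) + (2498 - 1*157) = (-500 - √5/2) + (2498 - 157) = (-500 - √5/2) + 2341 = 1841 - √5/2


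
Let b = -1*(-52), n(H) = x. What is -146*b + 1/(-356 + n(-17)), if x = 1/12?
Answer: -32425444/4271 ≈ -7592.0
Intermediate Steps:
x = 1/12 ≈ 0.083333
n(H) = 1/12
b = 52
-146*b + 1/(-356 + n(-17)) = -146*52 + 1/(-356 + 1/12) = -7592 + 1/(-4271/12) = -7592 - 12/4271 = -32425444/4271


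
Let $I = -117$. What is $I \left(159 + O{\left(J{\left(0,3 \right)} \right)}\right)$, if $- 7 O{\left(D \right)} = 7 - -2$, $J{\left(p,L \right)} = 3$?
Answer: $- \frac{129168}{7} \approx -18453.0$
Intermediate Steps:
$O{\left(D \right)} = - \frac{9}{7}$ ($O{\left(D \right)} = - \frac{7 - -2}{7} = - \frac{7 + 2}{7} = \left(- \frac{1}{7}\right) 9 = - \frac{9}{7}$)
$I \left(159 + O{\left(J{\left(0,3 \right)} \right)}\right) = - 117 \left(159 - \frac{9}{7}\right) = \left(-117\right) \frac{1104}{7} = - \frac{129168}{7}$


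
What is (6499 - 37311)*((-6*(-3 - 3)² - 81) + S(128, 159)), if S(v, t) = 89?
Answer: 6408896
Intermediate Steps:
(6499 - 37311)*((-6*(-3 - 3)² - 81) + S(128, 159)) = (6499 - 37311)*((-6*(-3 - 3)² - 81) + 89) = -30812*((-6*(-6)² - 81) + 89) = -30812*((-6*36 - 81) + 89) = -30812*((-216 - 81) + 89) = -30812*(-297 + 89) = -30812*(-208) = 6408896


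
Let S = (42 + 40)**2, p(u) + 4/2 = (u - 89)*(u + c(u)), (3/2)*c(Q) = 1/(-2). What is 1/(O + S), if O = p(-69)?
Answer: 3/53030 ≈ 5.6572e-5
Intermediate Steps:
c(Q) = -1/3 (c(Q) = (2/3)/(-2) = (2/3)*(-1/2) = -1/3)
p(u) = -2 + (-89 + u)*(-1/3 + u) (p(u) = -2 + (u - 89)*(u - 1/3) = -2 + (-89 + u)*(-1/3 + u))
O = 32858/3 (O = 83/3 + (-69)**2 - 268/3*(-69) = 83/3 + 4761 + 6164 = 32858/3 ≈ 10953.)
S = 6724 (S = 82**2 = 6724)
1/(O + S) = 1/(32858/3 + 6724) = 1/(53030/3) = 3/53030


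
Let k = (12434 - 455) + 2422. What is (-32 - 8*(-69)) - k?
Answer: -13881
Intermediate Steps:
k = 14401 (k = 11979 + 2422 = 14401)
(-32 - 8*(-69)) - k = (-32 - 8*(-69)) - 1*14401 = (-32 + 552) - 14401 = 520 - 14401 = -13881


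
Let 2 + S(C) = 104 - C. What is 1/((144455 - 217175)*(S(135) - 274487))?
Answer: 1/19963094400 ≈ 5.0092e-11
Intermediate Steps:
S(C) = 102 - C (S(C) = -2 + (104 - C) = 102 - C)
1/((144455 - 217175)*(S(135) - 274487)) = 1/((144455 - 217175)*((102 - 1*135) - 274487)) = 1/(-72720*((102 - 135) - 274487)) = 1/(-72720*(-33 - 274487)) = 1/(-72720*(-274520)) = 1/19963094400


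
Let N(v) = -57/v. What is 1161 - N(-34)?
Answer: 39417/34 ≈ 1159.3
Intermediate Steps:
1161 - N(-34) = 1161 - (-57)/(-34) = 1161 - (-57)*(-1)/34 = 1161 - 1*57/34 = 1161 - 57/34 = 39417/34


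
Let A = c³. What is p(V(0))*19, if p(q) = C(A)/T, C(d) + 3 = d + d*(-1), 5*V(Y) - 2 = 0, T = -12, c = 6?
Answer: 19/4 ≈ 4.7500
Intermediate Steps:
V(Y) = ⅖ (V(Y) = ⅖ + (⅕)*0 = ⅖ + 0 = ⅖)
A = 216 (A = 6³ = 216)
C(d) = -3 (C(d) = -3 + (d + d*(-1)) = -3 + (d - d) = -3 + 0 = -3)
p(q) = ¼ (p(q) = -3/(-12) = -3*(-1/12) = ¼)
p(V(0))*19 = (¼)*19 = 19/4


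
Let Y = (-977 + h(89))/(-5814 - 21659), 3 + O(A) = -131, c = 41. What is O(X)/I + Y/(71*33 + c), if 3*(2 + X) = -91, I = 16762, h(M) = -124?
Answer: -4378979863/548918891792 ≈ -0.0079775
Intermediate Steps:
X = -97/3 (X = -2 + (⅓)*(-91) = -2 - 91/3 = -97/3 ≈ -32.333)
O(A) = -134 (O(A) = -3 - 131 = -134)
Y = 1101/27473 (Y = (-977 - 124)/(-5814 - 21659) = -1101/(-27473) = -1101*(-1/27473) = 1101/27473 ≈ 0.040076)
O(X)/I + Y/(71*33 + c) = -134/16762 + 1101/(27473*(71*33 + 41)) = -134*1/16762 + 1101/(27473*(2343 + 41)) = -67/8381 + (1101/27473)/2384 = -67/8381 + (1101/27473)*(1/2384) = -67/8381 + 1101/65495632 = -4378979863/548918891792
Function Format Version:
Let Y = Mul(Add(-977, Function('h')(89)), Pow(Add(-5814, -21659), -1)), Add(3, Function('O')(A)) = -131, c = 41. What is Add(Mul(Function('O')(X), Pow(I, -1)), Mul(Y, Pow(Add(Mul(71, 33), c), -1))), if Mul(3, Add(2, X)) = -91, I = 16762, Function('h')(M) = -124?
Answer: Rational(-4378979863, 548918891792) ≈ -0.0079775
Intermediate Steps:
X = Rational(-97, 3) (X = Add(-2, Mul(Rational(1, 3), -91)) = Add(-2, Rational(-91, 3)) = Rational(-97, 3) ≈ -32.333)
Function('O')(A) = -134 (Function('O')(A) = Add(-3, -131) = -134)
Y = Rational(1101, 27473) (Y = Mul(Add(-977, -124), Pow(Add(-5814, -21659), -1)) = Mul(-1101, Pow(-27473, -1)) = Mul(-1101, Rational(-1, 27473)) = Rational(1101, 27473) ≈ 0.040076)
Add(Mul(Function('O')(X), Pow(I, -1)), Mul(Y, Pow(Add(Mul(71, 33), c), -1))) = Add(Mul(-134, Pow(16762, -1)), Mul(Rational(1101, 27473), Pow(Add(Mul(71, 33), 41), -1))) = Add(Mul(-134, Rational(1, 16762)), Mul(Rational(1101, 27473), Pow(Add(2343, 41), -1))) = Add(Rational(-67, 8381), Mul(Rational(1101, 27473), Pow(2384, -1))) = Add(Rational(-67, 8381), Mul(Rational(1101, 27473), Rational(1, 2384))) = Add(Rational(-67, 8381), Rational(1101, 65495632)) = Rational(-4378979863, 548918891792)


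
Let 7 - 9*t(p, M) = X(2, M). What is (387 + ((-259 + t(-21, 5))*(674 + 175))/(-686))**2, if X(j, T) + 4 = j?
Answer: 58690876644/117649 ≈ 4.9886e+5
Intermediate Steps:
X(j, T) = -4 + j
t(p, M) = 1 (t(p, M) = 7/9 - (-4 + 2)/9 = 7/9 - 1/9*(-2) = 7/9 + 2/9 = 1)
(387 + ((-259 + t(-21, 5))*(674 + 175))/(-686))**2 = (387 + ((-259 + 1)*(674 + 175))/(-686))**2 = (387 - 258*849*(-1/686))**2 = (387 - 219042*(-1/686))**2 = (387 + 109521/343)**2 = (242262/343)**2 = 58690876644/117649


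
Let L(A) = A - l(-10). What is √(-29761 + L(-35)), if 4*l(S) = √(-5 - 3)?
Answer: √(-119184 - 2*I*√2)/2 ≈ 0.0020482 - 172.62*I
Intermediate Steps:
l(S) = I*√2/2 (l(S) = √(-5 - 3)/4 = √(-8)/4 = (2*I*√2)/4 = I*√2/2)
L(A) = A - I*√2/2
√(-29761 + L(-35)) = √(-29761 + (-35 - I*√2/2)) = √(-29796 - I*√2/2)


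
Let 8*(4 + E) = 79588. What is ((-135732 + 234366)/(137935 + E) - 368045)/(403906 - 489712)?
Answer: 108852423887/25377896754 ≈ 4.2893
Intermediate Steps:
E = 19889/2 (E = -4 + (⅛)*79588 = -4 + 19897/2 = 19889/2 ≈ 9944.5)
((-135732 + 234366)/(137935 + E) - 368045)/(403906 - 489712) = ((-135732 + 234366)/(137935 + 19889/2) - 368045)/(403906 - 489712) = (98634/(295759/2) - 368045)/(-85806) = (98634*(2/295759) - 368045)*(-1/85806) = (197268/295759 - 368045)*(-1/85806) = -108852423887/295759*(-1/85806) = 108852423887/25377896754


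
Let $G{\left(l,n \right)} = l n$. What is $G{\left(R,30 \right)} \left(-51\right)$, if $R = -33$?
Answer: $50490$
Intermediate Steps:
$G{\left(R,30 \right)} \left(-51\right) = \left(-33\right) 30 \left(-51\right) = \left(-990\right) \left(-51\right) = 50490$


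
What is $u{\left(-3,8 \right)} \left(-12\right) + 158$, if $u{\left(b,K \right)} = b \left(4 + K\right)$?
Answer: $590$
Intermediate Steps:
$u{\left(-3,8 \right)} \left(-12\right) + 158 = - 3 \left(4 + 8\right) \left(-12\right) + 158 = \left(-3\right) 12 \left(-12\right) + 158 = \left(-36\right) \left(-12\right) + 158 = 432 + 158 = 590$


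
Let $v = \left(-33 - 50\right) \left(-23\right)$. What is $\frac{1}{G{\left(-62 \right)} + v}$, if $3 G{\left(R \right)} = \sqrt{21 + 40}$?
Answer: $\frac{17181}{32798468} - \frac{3 \sqrt{61}}{32798468} \approx 0.00052312$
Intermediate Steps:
$v = 1909$ ($v = \left(-83\right) \left(-23\right) = 1909$)
$G{\left(R \right)} = \frac{\sqrt{61}}{3}$ ($G{\left(R \right)} = \frac{\sqrt{21 + 40}}{3} = \frac{\sqrt{61}}{3}$)
$\frac{1}{G{\left(-62 \right)} + v} = \frac{1}{\frac{\sqrt{61}}{3} + 1909} = \frac{1}{1909 + \frac{\sqrt{61}}{3}}$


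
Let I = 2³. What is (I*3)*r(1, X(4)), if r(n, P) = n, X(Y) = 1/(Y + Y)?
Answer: 24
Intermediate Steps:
X(Y) = 1/(2*Y)
I = 8
(I*3)*r(1, X(4)) = (8*3)*1 = 24*1 = 24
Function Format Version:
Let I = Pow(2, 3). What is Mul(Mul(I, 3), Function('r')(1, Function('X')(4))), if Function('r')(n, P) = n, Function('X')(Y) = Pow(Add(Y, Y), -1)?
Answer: 24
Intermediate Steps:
Function('X')(Y) = Mul(Rational(1, 2), Pow(Y, -1)) (Function('X')(Y) = Pow(Mul(2, Y), -1) = Mul(Rational(1, 2), Pow(Y, -1)))
I = 8
Mul(Mul(I, 3), Function('r')(1, Function('X')(4))) = Mul(Mul(8, 3), 1) = Mul(24, 1) = 24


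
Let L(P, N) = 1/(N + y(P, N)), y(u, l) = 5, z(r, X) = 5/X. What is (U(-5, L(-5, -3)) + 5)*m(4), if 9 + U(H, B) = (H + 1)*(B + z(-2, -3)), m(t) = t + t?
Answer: 16/3 ≈ 5.3333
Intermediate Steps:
m(t) = 2*t
L(P, N) = 1/(5 + N) (L(P, N) = 1/(N + 5) = 1/(5 + N))
U(H, B) = -9 + (1 + H)*(-5/3 + B) (U(H, B) = -9 + (H + 1)*(B + 5/(-3)) = -9 + (1 + H)*(B + 5*(-⅓)) = -9 + (1 + H)*(B - 5/3) = -9 + (1 + H)*(-5/3 + B))
(U(-5, L(-5, -3)) + 5)*m(4) = ((-32/3 + 1/(5 - 3) - 5/3*(-5) - 5/(5 - 3)) + 5)*(2*4) = ((-32/3 + 1/2 + 25/3 - 5/2) + 5)*8 = ((-32/3 + ½ + 25/3 + (½)*(-5)) + 5)*8 = ((-32/3 + ½ + 25/3 - 5/2) + 5)*8 = (-13/3 + 5)*8 = (⅔)*8 = 16/3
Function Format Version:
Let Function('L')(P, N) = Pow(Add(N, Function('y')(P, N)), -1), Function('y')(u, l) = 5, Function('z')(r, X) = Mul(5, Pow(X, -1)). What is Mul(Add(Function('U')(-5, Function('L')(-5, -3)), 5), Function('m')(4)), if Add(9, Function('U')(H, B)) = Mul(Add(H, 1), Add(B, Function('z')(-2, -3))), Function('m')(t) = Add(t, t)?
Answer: Rational(16, 3) ≈ 5.3333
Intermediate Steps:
Function('m')(t) = Mul(2, t)
Function('L')(P, N) = Pow(Add(5, N), -1) (Function('L')(P, N) = Pow(Add(N, 5), -1) = Pow(Add(5, N), -1))
Function('U')(H, B) = Add(-9, Mul(Add(1, H), Add(Rational(-5, 3), B))) (Function('U')(H, B) = Add(-9, Mul(Add(H, 1), Add(B, Mul(5, Pow(-3, -1))))) = Add(-9, Mul(Add(1, H), Add(B, Mul(5, Rational(-1, 3))))) = Add(-9, Mul(Add(1, H), Add(B, Rational(-5, 3)))) = Add(-9, Mul(Add(1, H), Add(Rational(-5, 3), B))))
Mul(Add(Function('U')(-5, Function('L')(-5, -3)), 5), Function('m')(4)) = Mul(Add(Add(Rational(-32, 3), Pow(Add(5, -3), -1), Mul(Rational(-5, 3), -5), Mul(Pow(Add(5, -3), -1), -5)), 5), Mul(2, 4)) = Mul(Add(Add(Rational(-32, 3), Pow(2, -1), Rational(25, 3), Mul(Pow(2, -1), -5)), 5), 8) = Mul(Add(Add(Rational(-32, 3), Rational(1, 2), Rational(25, 3), Mul(Rational(1, 2), -5)), 5), 8) = Mul(Add(Add(Rational(-32, 3), Rational(1, 2), Rational(25, 3), Rational(-5, 2)), 5), 8) = Mul(Add(Rational(-13, 3), 5), 8) = Mul(Rational(2, 3), 8) = Rational(16, 3)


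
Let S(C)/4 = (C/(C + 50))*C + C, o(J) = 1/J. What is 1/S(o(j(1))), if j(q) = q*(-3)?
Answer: -447/592 ≈ -0.75507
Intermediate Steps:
j(q) = -3*q
S(C) = 4*C + 4*C²/(50 + C) (S(C) = 4*((C/(C + 50))*C + C) = 4*((C/(50 + C))*C + C) = 4*(C²/(50 + C) + C) = 4*(C + C²/(50 + C)) = 4*C + 4*C²/(50 + C))
1/S(o(j(1))) = 1/(8*(25 + 1/(-3*1))/(((-3*1))*(50 + 1/(-3*1)))) = 1/(8*(25 + 1/(-3))/(-3*(50 + 1/(-3)))) = 1/(8*(-⅓)*(25 - ⅓)/(50 - ⅓)) = 1/(8*(-⅓)*(74/3)/(149/3)) = 1/(8*(-⅓)*(3/149)*(74/3)) = 1/(-592/447) = -447/592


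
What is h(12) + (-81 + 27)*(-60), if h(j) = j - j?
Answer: 3240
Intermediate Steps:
h(j) = 0
h(12) + (-81 + 27)*(-60) = 0 + (-81 + 27)*(-60) = 0 - 54*(-60) = 0 + 3240 = 3240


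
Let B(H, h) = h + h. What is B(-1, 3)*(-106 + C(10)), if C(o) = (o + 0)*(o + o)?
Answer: 564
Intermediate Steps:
C(o) = 2*o**2 (C(o) = o*(2*o) = 2*o**2)
B(H, h) = 2*h
B(-1, 3)*(-106 + C(10)) = (2*3)*(-106 + 2*10**2) = 6*(-106 + 2*100) = 6*(-106 + 200) = 6*94 = 564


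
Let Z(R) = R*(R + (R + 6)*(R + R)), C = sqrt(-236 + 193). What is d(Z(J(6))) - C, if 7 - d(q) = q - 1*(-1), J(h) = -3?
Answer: -57 - I*sqrt(43) ≈ -57.0 - 6.5574*I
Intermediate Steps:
C = I*sqrt(43) (C = sqrt(-43) = I*sqrt(43) ≈ 6.5574*I)
Z(R) = R*(R + 2*R*(6 + R)) (Z(R) = R*(R + (6 + R)*(2*R)) = R*(R + 2*R*(6 + R)))
d(q) = 6 - q (d(q) = 7 - (q - 1*(-1)) = 7 - (q + 1) = 7 - (1 + q) = 7 + (-1 - q) = 6 - q)
d(Z(J(6))) - C = (6 - (-3)**2*(13 + 2*(-3))) - I*sqrt(43) = (6 - 9*(13 - 6)) - I*sqrt(43) = (6 - 9*7) - I*sqrt(43) = (6 - 1*63) - I*sqrt(43) = (6 - 63) - I*sqrt(43) = -57 - I*sqrt(43)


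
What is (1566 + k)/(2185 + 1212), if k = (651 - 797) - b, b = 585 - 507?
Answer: 1342/3397 ≈ 0.39505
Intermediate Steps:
b = 78
k = -224 (k = (651 - 797) - 1*78 = -146 - 78 = -224)
(1566 + k)/(2185 + 1212) = (1566 - 224)/(2185 + 1212) = 1342/3397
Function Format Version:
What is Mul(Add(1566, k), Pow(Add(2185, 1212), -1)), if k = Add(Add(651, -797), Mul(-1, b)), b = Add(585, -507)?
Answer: Rational(1342, 3397) ≈ 0.39505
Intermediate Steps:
b = 78
k = -224 (k = Add(Add(651, -797), Mul(-1, 78)) = Add(-146, -78) = -224)
Mul(Add(1566, k), Pow(Add(2185, 1212), -1)) = Mul(Add(1566, -224), Pow(Add(2185, 1212), -1)) = Mul(1342, Pow(3397, -1)) = Mul(1342, Rational(1, 3397)) = Rational(1342, 3397)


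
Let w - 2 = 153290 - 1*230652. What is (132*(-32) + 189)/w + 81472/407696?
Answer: 99346591/394242032 ≈ 0.25199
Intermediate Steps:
w = -77360 (w = 2 + (153290 - 1*230652) = 2 + (153290 - 230652) = 2 - 77362 = -77360)
(132*(-32) + 189)/w + 81472/407696 = (132*(-32) + 189)/(-77360) + 81472/407696 = (-4224 + 189)*(-1/77360) + 81472*(1/407696) = -4035*(-1/77360) + 5092/25481 = 807/15472 + 5092/25481 = 99346591/394242032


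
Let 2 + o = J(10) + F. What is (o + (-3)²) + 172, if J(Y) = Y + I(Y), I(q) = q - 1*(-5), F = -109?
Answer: 95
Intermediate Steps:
I(q) = 5 + q (I(q) = q + 5 = 5 + q)
J(Y) = 5 + 2*Y (J(Y) = Y + (5 + Y) = 5 + 2*Y)
o = -86 (o = -2 + ((5 + 2*10) - 109) = -2 + ((5 + 20) - 109) = -2 + (25 - 109) = -2 - 84 = -86)
(o + (-3)²) + 172 = (-86 + (-3)²) + 172 = (-86 + 9) + 172 = -77 + 172 = 95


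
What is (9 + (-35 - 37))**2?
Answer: 3969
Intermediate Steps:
(9 + (-35 - 37))**2 = (9 - 72)**2 = (-63)**2 = 3969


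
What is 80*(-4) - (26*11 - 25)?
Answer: -581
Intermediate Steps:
80*(-4) - (26*11 - 25) = -320 - (286 - 25) = -320 - 1*261 = -320 - 261 = -581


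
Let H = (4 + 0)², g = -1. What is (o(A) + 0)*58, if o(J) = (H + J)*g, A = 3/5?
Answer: -4814/5 ≈ -962.80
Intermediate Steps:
A = ⅗ (A = 3*(⅕) = ⅗ ≈ 0.60000)
H = 16 (H = 4² = 16)
o(J) = -16 - J (o(J) = (16 + J)*(-1) = -16 - J)
(o(A) + 0)*58 = ((-16 - 1*⅗) + 0)*58 = ((-16 - ⅗) + 0)*58 = (-83/5 + 0)*58 = -83/5*58 = -4814/5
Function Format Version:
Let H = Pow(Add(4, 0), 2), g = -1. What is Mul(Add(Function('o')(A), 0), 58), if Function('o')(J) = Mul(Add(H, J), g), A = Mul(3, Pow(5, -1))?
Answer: Rational(-4814, 5) ≈ -962.80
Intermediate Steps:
A = Rational(3, 5) (A = Mul(3, Rational(1, 5)) = Rational(3, 5) ≈ 0.60000)
H = 16 (H = Pow(4, 2) = 16)
Function('o')(J) = Add(-16, Mul(-1, J)) (Function('o')(J) = Mul(Add(16, J), -1) = Add(-16, Mul(-1, J)))
Mul(Add(Function('o')(A), 0), 58) = Mul(Add(Add(-16, Mul(-1, Rational(3, 5))), 0), 58) = Mul(Add(Add(-16, Rational(-3, 5)), 0), 58) = Mul(Add(Rational(-83, 5), 0), 58) = Mul(Rational(-83, 5), 58) = Rational(-4814, 5)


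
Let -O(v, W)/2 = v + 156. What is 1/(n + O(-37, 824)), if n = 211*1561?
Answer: 1/329133 ≈ 3.0383e-6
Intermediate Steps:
n = 329371
O(v, W) = -312 - 2*v (O(v, W) = -2*(v + 156) = -2*(156 + v) = -312 - 2*v)
1/(n + O(-37, 824)) = 1/(329371 + (-312 - 2*(-37))) = 1/(329371 + (-312 + 74)) = 1/(329371 - 238) = 1/329133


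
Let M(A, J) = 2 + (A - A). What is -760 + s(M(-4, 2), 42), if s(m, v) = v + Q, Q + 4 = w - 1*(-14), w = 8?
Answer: -700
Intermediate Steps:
Q = 18 (Q = -4 + (8 - 1*(-14)) = -4 + (8 + 14) = -4 + 22 = 18)
M(A, J) = 2 (M(A, J) = 2 + 0 = 2)
s(m, v) = 18 + v (s(m, v) = v + 18 = 18 + v)
-760 + s(M(-4, 2), 42) = -760 + (18 + 42) = -760 + 60 = -700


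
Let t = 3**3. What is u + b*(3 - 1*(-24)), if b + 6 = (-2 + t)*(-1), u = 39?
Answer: -798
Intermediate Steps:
t = 27
b = -31 (b = -6 + (-2 + 27)*(-1) = -6 + 25*(-1) = -6 - 25 = -31)
u + b*(3 - 1*(-24)) = 39 - 31*(3 - 1*(-24)) = 39 - 31*(3 + 24) = 39 - 31*27 = 39 - 837 = -798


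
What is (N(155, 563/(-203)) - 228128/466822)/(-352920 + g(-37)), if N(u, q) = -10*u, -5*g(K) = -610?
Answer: 180950557/41173466989 ≈ 0.0043948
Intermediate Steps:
g(K) = 122 (g(K) = -1/5*(-610) = 122)
(N(155, 563/(-203)) - 228128/466822)/(-352920 + g(-37)) = (-10*155 - 228128/466822)/(-352920 + 122) = (-1550 - 228128*1/466822)/(-352798) = (-1550 - 114064/233411)*(-1/352798) = -361901114/233411*(-1/352798) = 180950557/41173466989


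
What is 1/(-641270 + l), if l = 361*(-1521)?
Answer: -1/1190351 ≈ -8.4009e-7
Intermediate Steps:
l = -549081
1/(-641270 + l) = 1/(-641270 - 549081) = 1/(-1190351) = -1/1190351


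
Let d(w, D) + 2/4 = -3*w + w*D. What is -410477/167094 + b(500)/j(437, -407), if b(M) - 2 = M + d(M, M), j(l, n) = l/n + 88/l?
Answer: -3700091015124800/12962567691 ≈ -2.8544e+5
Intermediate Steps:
d(w, D) = -½ - 3*w + D*w (d(w, D) = -½ + (-3*w + w*D) = -½ + (-3*w + D*w) = -½ - 3*w + D*w)
j(l, n) = 88/l + l/n
b(M) = 3/2 + M² - 2*M (b(M) = 2 + (M + (-½ - 3*M + M*M)) = 2 + (M + (-½ - 3*M + M²)) = 2 + (M + (-½ + M² - 3*M)) = 2 + (-½ + M² - 2*M) = 3/2 + M² - 2*M)
-410477/167094 + b(500)/j(437, -407) = -410477/167094 + (3/2 + 500² - 2*500)/(88/437 + 437/(-407)) = -410477*1/167094 + (3/2 + 250000 - 1000)/(88*(1/437) + 437*(-1/407)) = -410477/167094 + 498003/(2*(88/437 - 437/407)) = -410477/167094 + 498003/(2*(-155153/177859)) = -410477/167094 + (498003/2)*(-177859/155153) = -410477/167094 - 88574315577/310306 = -3700091015124800/12962567691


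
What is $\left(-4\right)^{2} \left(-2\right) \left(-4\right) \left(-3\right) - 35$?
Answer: $-419$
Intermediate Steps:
$\left(-4\right)^{2} \left(-2\right) \left(-4\right) \left(-3\right) - 35 = 16 \cdot 8 \left(-3\right) - 35 = 16 \left(-24\right) - 35 = -384 - 35 = -419$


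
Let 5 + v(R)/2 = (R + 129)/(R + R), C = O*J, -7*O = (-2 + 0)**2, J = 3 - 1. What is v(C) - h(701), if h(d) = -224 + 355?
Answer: -2023/8 ≈ -252.88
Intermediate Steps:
J = 2
O = -4/7 (O = -(-2 + 0)**2/7 = -1/7*(-2)**2 = -1/7*4 = -4/7 ≈ -0.57143)
C = -8/7 (C = -4/7*2 = -8/7 ≈ -1.1429)
h(d) = 131
v(R) = -10 + (129 + R)/R (v(R) = -10 + 2*((R + 129)/(R + R)) = -10 + 2*((129 + R)/((2*R))) = -10 + 2*((129 + R)*(1/(2*R))) = -10 + 2*((129 + R)/(2*R)) = -10 + (129 + R)/R)
v(C) - h(701) = (-9 + 129/(-8/7)) - 1*131 = (-9 + 129*(-7/8)) - 131 = (-9 - 903/8) - 131 = -975/8 - 131 = -2023/8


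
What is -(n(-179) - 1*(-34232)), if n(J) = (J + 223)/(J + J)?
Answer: -6127506/179 ≈ -34232.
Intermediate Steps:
n(J) = (223 + J)/(2*J) (n(J) = (223 + J)/((2*J)) = (223 + J)*(1/(2*J)) = (223 + J)/(2*J))
-(n(-179) - 1*(-34232)) = -((1/2)*(223 - 179)/(-179) - 1*(-34232)) = -((1/2)*(-1/179)*44 + 34232) = -(-22/179 + 34232) = -1*6127506/179 = -6127506/179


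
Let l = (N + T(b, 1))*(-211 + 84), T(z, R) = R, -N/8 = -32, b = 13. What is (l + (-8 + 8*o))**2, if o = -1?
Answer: 1066349025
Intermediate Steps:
N = 256 (N = -8*(-32) = 256)
l = -32639 (l = (256 + 1)*(-211 + 84) = 257*(-127) = -32639)
(l + (-8 + 8*o))**2 = (-32639 + (-8 + 8*(-1)))**2 = (-32639 + (-8 - 8))**2 = (-32639 - 16)**2 = (-32655)**2 = 1066349025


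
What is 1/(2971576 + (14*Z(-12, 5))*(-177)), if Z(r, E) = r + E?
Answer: 1/2988922 ≈ 3.3457e-7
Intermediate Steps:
Z(r, E) = E + r
1/(2971576 + (14*Z(-12, 5))*(-177)) = 1/(2971576 + (14*(5 - 12))*(-177)) = 1/(2971576 + (14*(-7))*(-177)) = 1/(2971576 - 98*(-177)) = 1/(2971576 + 17346) = 1/2988922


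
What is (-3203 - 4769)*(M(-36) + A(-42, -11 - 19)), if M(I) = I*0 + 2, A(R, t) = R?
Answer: 318880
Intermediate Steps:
M(I) = 2 (M(I) = 0 + 2 = 2)
(-3203 - 4769)*(M(-36) + A(-42, -11 - 19)) = (-3203 - 4769)*(2 - 42) = -7972*(-40) = 318880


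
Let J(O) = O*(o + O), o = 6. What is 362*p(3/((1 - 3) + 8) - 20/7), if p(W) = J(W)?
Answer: -304623/98 ≈ -3108.4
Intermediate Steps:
J(O) = O*(6 + O)
p(W) = W*(6 + W)
362*p(3/((1 - 3) + 8) - 20/7) = 362*((3/((1 - 3) + 8) - 20/7)*(6 + (3/((1 - 3) + 8) - 20/7))) = 362*((3/(-2 + 8) - 20*⅐)*(6 + (3/(-2 + 8) - 20*⅐))) = 362*((3/6 - 20/7)*(6 + (3/6 - 20/7))) = 362*((3*(⅙) - 20/7)*(6 + (3*(⅙) - 20/7))) = 362*((½ - 20/7)*(6 + (½ - 20/7))) = 362*(-33*(6 - 33/14)/14) = 362*(-33/14*51/14) = 362*(-1683/196) = -304623/98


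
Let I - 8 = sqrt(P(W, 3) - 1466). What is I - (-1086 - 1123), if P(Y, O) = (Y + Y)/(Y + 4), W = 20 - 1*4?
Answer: 2217 + I*sqrt(36610)/5 ≈ 2217.0 + 38.267*I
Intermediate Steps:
W = 16 (W = 20 - 4 = 16)
P(Y, O) = 2*Y/(4 + Y) (P(Y, O) = (2*Y)/(4 + Y) = 2*Y/(4 + Y))
I = 8 + I*sqrt(36610)/5 (I = 8 + sqrt(2*16/(4 + 16) - 1466) = 8 + sqrt(2*16/20 - 1466) = 8 + sqrt(2*16*(1/20) - 1466) = 8 + sqrt(8/5 - 1466) = 8 + sqrt(-7322/5) = 8 + I*sqrt(36610)/5 ≈ 8.0 + 38.267*I)
I - (-1086 - 1123) = (8 + I*sqrt(36610)/5) - (-1086 - 1123) = (8 + I*sqrt(36610)/5) - 1*(-2209) = (8 + I*sqrt(36610)/5) + 2209 = 2217 + I*sqrt(36610)/5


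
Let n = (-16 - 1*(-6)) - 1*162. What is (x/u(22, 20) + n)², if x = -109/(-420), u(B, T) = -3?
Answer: 47014815241/1587600 ≈ 29614.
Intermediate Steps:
x = 109/420 (x = -109*(-1/420) = 109/420 ≈ 0.25952)
n = -172 (n = (-16 + 6) - 162 = -10 - 162 = -172)
(x/u(22, 20) + n)² = ((109/420)/(-3) - 172)² = ((109/420)*(-⅓) - 172)² = (-109/1260 - 172)² = (-216829/1260)² = 47014815241/1587600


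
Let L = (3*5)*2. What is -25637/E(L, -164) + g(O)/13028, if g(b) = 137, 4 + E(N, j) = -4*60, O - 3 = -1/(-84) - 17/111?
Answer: 41754033/397354 ≈ 105.08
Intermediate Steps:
O = 8885/3108 (O = 3 + (-1/(-84) - 17/111) = 3 + (-1*(-1/84) - 17*1/111) = 3 + (1/84 - 17/111) = 3 - 439/3108 = 8885/3108 ≈ 2.8588)
L = 30 (L = 15*2 = 30)
E(N, j) = -244 (E(N, j) = -4 - 4*60 = -4 - 240 = -244)
-25637/E(L, -164) + g(O)/13028 = -25637/(-244) + 137/13028 = -25637*(-1/244) + 137*(1/13028) = 25637/244 + 137/13028 = 41754033/397354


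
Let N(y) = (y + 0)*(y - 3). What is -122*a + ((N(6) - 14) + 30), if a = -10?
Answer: 1254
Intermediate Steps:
N(y) = y*(-3 + y)
-122*a + ((N(6) - 14) + 30) = -122*(-10) + ((6*(-3 + 6) - 14) + 30) = 1220 + ((6*3 - 14) + 30) = 1220 + ((18 - 14) + 30) = 1220 + (4 + 30) = 1220 + 34 = 1254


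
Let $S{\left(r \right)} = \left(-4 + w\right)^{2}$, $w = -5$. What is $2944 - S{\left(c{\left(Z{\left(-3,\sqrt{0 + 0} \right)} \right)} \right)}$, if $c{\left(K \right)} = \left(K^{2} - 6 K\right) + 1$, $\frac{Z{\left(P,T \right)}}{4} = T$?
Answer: $2863$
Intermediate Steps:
$Z{\left(P,T \right)} = 4 T$
$c{\left(K \right)} = 1 + K^{2} - 6 K$
$S{\left(r \right)} = 81$ ($S{\left(r \right)} = \left(-4 - 5\right)^{2} = \left(-9\right)^{2} = 81$)
$2944 - S{\left(c{\left(Z{\left(-3,\sqrt{0 + 0} \right)} \right)} \right)} = 2944 - 81 = 2863$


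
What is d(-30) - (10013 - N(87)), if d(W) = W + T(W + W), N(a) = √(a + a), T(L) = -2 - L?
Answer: -9985 + √174 ≈ -9971.8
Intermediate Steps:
N(a) = √2*√a (N(a) = √(2*a) = √2*√a)
d(W) = -2 - W (d(W) = W + (-2 - (W + W)) = W + (-2 - 2*W) = -2 - W)
d(-30) - (10013 - N(87)) = (-2 - 1*(-30)) - (10013 - √2*√87) = (-2 + 30) - (10013 - √174) = 28 + (-10013 + √174) = -9985 + √174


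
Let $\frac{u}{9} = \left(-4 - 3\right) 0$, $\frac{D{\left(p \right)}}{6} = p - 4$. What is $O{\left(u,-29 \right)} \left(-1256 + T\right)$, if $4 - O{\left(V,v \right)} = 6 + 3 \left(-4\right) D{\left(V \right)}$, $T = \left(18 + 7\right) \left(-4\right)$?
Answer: $393240$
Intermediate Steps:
$D{\left(p \right)} = -24 + 6 p$ ($D{\left(p \right)} = 6 \left(p - 4\right) = 6 \left(-4 + p\right) = -24 + 6 p$)
$T = -100$ ($T = 25 \left(-4\right) = -100$)
$u = 0$ ($u = 9 \left(-4 - 3\right) 0 = 9 \left(\left(-7\right) 0\right) = 9 \cdot 0 = 0$)
$O{\left(V,v \right)} = -290 + 72 V$ ($O{\left(V,v \right)} = 4 - \left(6 + 3 \left(-4\right) \left(-24 + 6 V\right)\right) = 4 - \left(6 - 12 \left(-24 + 6 V\right)\right) = 4 - \left(6 - \left(-288 + 72 V\right)\right) = 4 - \left(294 - 72 V\right) = 4 + \left(-294 + 72 V\right) = -290 + 72 V$)
$O{\left(u,-29 \right)} \left(-1256 + T\right) = \left(-290 + 72 \cdot 0\right) \left(-1256 - 100\right) = \left(-290 + 0\right) \left(-1356\right) = \left(-290\right) \left(-1356\right) = 393240$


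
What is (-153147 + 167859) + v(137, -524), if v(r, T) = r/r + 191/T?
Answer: 7709421/524 ≈ 14713.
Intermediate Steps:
v(r, T) = 1 + 191/T
(-153147 + 167859) + v(137, -524) = (-153147 + 167859) + (191 - 524)/(-524) = 14712 - 1/524*(-333) = 14712 + 333/524 = 7709421/524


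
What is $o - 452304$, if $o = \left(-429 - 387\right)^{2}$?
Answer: $213552$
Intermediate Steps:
$o = 665856$ ($o = \left(-816\right)^{2} = 665856$)
$o - 452304 = 665856 - 452304 = 213552$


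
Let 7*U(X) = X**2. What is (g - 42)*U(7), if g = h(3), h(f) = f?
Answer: -273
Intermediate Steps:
U(X) = X**2/7
g = 3
(g - 42)*U(7) = (3 - 42)*((1/7)*7**2) = -39*49/7 = -39*7 = -273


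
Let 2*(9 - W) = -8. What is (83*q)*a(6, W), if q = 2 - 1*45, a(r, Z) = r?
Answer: -21414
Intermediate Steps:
W = 13 (W = 9 - ½*(-8) = 9 + 4 = 13)
q = -43 (q = 2 - 45 = -43)
(83*q)*a(6, W) = (83*(-43))*6 = -3569*6 = -21414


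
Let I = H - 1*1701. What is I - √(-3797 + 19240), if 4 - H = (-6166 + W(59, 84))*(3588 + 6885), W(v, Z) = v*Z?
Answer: 12670633 - √15443 ≈ 1.2671e+7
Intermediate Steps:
W(v, Z) = Z*v
H = 12672334 (H = 4 - (-6166 + 84*59)*(3588 + 6885) = 4 - (-6166 + 4956)*10473 = 4 - (-1210)*10473 = 4 - 1*(-12672330) = 4 + 12672330 = 12672334)
I = 12670633 (I = 12672334 - 1*1701 = 12672334 - 1701 = 12670633)
I - √(-3797 + 19240) = 12670633 - √(-3797 + 19240) = 12670633 - √15443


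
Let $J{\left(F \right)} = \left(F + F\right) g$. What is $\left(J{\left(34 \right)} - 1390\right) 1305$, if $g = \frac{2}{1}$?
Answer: $-1636470$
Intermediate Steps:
$g = 2$ ($g = 2 \cdot 1 = 2$)
$J{\left(F \right)} = 4 F$ ($J{\left(F \right)} = \left(F + F\right) 2 = 2 F 2 = 4 F$)
$\left(J{\left(34 \right)} - 1390\right) 1305 = \left(4 \cdot 34 - 1390\right) 1305 = \left(136 - 1390\right) 1305 = \left(-1254\right) 1305 = -1636470$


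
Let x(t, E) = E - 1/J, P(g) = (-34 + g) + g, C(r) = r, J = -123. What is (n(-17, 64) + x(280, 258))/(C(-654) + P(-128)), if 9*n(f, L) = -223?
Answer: -43031/174168 ≈ -0.24707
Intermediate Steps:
n(f, L) = -223/9 (n(f, L) = (⅑)*(-223) = -223/9)
P(g) = -34 + 2*g
x(t, E) = 1/123 + E (x(t, E) = E - 1/(-123) = E - 1*(-1/123) = E + 1/123 = 1/123 + E)
(n(-17, 64) + x(280, 258))/(C(-654) + P(-128)) = (-223/9 + (1/123 + 258))/(-654 + (-34 + 2*(-128))) = (-223/9 + 31735/123)/(-654 + (-34 - 256)) = 86062/(369*(-654 - 290)) = (86062/369)/(-944) = (86062/369)*(-1/944) = -43031/174168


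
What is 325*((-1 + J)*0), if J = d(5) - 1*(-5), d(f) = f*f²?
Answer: 0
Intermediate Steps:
d(f) = f³
J = 130 (J = 5³ - 1*(-5) = 125 + 5 = 130)
325*((-1 + J)*0) = 325*((-1 + 130)*0) = 325*(129*0) = 325*0 = 0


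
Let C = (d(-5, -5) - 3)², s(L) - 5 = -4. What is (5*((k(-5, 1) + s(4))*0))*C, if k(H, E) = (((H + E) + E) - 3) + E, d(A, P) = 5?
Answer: 0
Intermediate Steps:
s(L) = 1 (s(L) = 5 - 4 = 1)
k(H, E) = -3 + H + 3*E (k(H, E) = (((E + H) + E) - 3) + E = ((H + 2*E) - 3) + E = (-3 + H + 2*E) + E = -3 + H + 3*E)
C = 4 (C = (5 - 3)² = 2² = 4)
(5*((k(-5, 1) + s(4))*0))*C = (5*(((-3 - 5 + 3*1) + 1)*0))*4 = (5*(((-3 - 5 + 3) + 1)*0))*4 = (5*((-5 + 1)*0))*4 = (5*(-4*0))*4 = (5*0)*4 = 0*4 = 0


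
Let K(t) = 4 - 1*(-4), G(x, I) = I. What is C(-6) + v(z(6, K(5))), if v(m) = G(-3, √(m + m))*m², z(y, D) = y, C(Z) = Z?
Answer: -6 + 72*√3 ≈ 118.71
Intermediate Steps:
K(t) = 8 (K(t) = 4 + 4 = 8)
v(m) = √2*m^(5/2) (v(m) = √(m + m)*m² = √(2*m)*m² = (√2*√m)*m² = √2*m^(5/2))
C(-6) + v(z(6, K(5))) = -6 + √2*6^(5/2) = -6 + √2*(36*√6) = -6 + 72*√3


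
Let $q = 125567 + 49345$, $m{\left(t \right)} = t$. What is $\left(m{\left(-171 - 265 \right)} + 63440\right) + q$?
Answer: $237916$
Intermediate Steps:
$q = 174912$
$\left(m{\left(-171 - 265 \right)} + 63440\right) + q = \left(\left(-171 - 265\right) + 63440\right) + 174912 = \left(-436 + 63440\right) + 174912 = 63004 + 174912 = 237916$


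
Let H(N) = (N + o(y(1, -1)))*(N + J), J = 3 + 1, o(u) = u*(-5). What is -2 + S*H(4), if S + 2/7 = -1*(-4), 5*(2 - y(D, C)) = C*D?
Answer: -210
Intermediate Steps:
y(D, C) = 2 - C*D/5
o(u) = -5*u
J = 4
H(N) = (-11 + N)*(4 + N) (H(N) = (N - 5*(2 - ⅕*(-1)*1))*(N + 4) = (N - 5*(2 + ⅕))*(4 + N) = (N - 5*11/5)*(4 + N) = (N - 11)*(4 + N) = (-11 + N)*(4 + N))
S = 26/7 (S = -2/7 - 1*(-4) = -2/7 + 4 = 26/7 ≈ 3.7143)
-2 + S*H(4) = -2 + 26*(-44 + 4² - 7*4)/7 = -2 + 26*(-44 + 16 - 28)/7 = -2 + (26/7)*(-56) = -2 - 208 = -210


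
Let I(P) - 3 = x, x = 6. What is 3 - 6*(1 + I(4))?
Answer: -57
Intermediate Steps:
I(P) = 9 (I(P) = 3 + 6 = 9)
3 - 6*(1 + I(4)) = 3 - 6*(1 + 9) = 3 - 6*10 = 3 - 60 = -57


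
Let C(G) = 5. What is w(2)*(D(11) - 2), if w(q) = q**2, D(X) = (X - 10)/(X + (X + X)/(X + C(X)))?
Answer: -760/99 ≈ -7.6768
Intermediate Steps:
D(X) = (-10 + X)/(X + 2*X/(5 + X)) (D(X) = (X - 10)/(X + (X + X)/(X + 5)) = (-10 + X)/(X + (2*X)/(5 + X)) = (-10 + X)/(X + 2*X/(5 + X)))
w(2)*(D(11) - 2) = 2**2*((-50 + 11**2 - 5*11)/(11*(7 + 11)) - 2) = 4*((1/11)*(-50 + 121 - 55)/18 - 2) = 4*((1/11)*(1/18)*16 - 2) = 4*(8/99 - 2) = 4*(-190/99) = -760/99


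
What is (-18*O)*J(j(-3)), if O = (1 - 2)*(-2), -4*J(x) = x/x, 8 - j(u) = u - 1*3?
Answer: 9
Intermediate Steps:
j(u) = 11 - u (j(u) = 8 - (u - 1*3) = 8 - (u - 3) = 8 - (-3 + u) = 8 + (3 - u) = 11 - u)
J(x) = -1/4 (J(x) = -x/(4*x) = -1/4*1 = -1/4)
O = 2 (O = -1*(-2) = 2)
(-18*O)*J(j(-3)) = -18*2*(-1/4) = -36*(-1/4) = 9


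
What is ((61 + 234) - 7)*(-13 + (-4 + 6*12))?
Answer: 15840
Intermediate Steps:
((61 + 234) - 7)*(-13 + (-4 + 6*12)) = (295 - 7)*(-13 + (-4 + 72)) = 288*(-13 + 68) = 288*55 = 15840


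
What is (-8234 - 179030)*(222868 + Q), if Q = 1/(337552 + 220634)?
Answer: -11647989098744768/279093 ≈ -4.1735e+10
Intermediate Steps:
Q = 1/558186 ≈ 1.7915e-6
(-8234 - 179030)*(222868 + Q) = (-8234 - 179030)*(222868 + 1/558186) = -187264*124401797449/558186 = -11647989098744768/279093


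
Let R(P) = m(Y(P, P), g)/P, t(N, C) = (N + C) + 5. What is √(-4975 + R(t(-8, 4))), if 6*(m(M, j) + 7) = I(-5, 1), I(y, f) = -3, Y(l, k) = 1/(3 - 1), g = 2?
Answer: I*√19930/2 ≈ 70.587*I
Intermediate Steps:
Y(l, k) = ½ (Y(l, k) = 1/2 = ½)
t(N, C) = 5 + C + N (t(N, C) = (C + N) + 5 = 5 + C + N)
m(M, j) = -15/2 (m(M, j) = -7 + (⅙)*(-3) = -7 - ½ = -15/2)
R(P) = -15/(2*P)
√(-4975 + R(t(-8, 4))) = √(-4975 - 15/(2*(5 + 4 - 8))) = √(-4975 - 15/2/1) = √(-4975 - 15/2*1) = √(-4975 - 15/2) = √(-9965/2) = I*√19930/2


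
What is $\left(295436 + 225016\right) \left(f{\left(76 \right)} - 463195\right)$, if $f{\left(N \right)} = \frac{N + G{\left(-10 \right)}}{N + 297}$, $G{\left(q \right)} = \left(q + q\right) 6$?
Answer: $- \frac{89919417924108}{373} \approx -2.4107 \cdot 10^{11}$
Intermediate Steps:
$G{\left(q \right)} = 12 q$ ($G{\left(q \right)} = 2 q 6 = 12 q$)
$f{\left(N \right)} = \frac{-120 + N}{297 + N}$ ($f{\left(N \right)} = \frac{N + 12 \left(-10\right)}{N + 297} = \frac{N - 120}{297 + N} = \frac{-120 + N}{297 + N}$)
$\left(295436 + 225016\right) \left(f{\left(76 \right)} - 463195\right) = \left(295436 + 225016\right) \left(\frac{-120 + 76}{297 + 76} - 463195\right) = 520452 \left(\frac{1}{373} \left(-44\right) - 463195\right) = 520452 \left(- \frac{44}{373} - 463195\right) = 520452 \left(- \frac{172771779}{373}\right) = - \frac{89919417924108}{373}$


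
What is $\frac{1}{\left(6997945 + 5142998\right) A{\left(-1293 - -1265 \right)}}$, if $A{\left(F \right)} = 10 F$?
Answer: $- \frac{1}{3399464040} \approx -2.9416 \cdot 10^{-10}$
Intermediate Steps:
$\frac{1}{\left(6997945 + 5142998\right) A{\left(-1293 - -1265 \right)}} = \frac{1}{\left(6997945 + 5142998\right) 10 \left(-1293 - -1265\right)} = \frac{1}{12140943 \cdot 10 \left(-1293 + 1265\right)} = \frac{1}{12140943 \cdot 10 \left(-28\right)} = \frac{1}{12140943 \left(-280\right)} = \frac{1}{12140943} \left(- \frac{1}{280}\right) = - \frac{1}{3399464040}$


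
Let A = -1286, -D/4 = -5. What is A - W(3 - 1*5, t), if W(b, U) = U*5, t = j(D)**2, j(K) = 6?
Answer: -1466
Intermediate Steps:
D = 20 (D = -4*(-5) = 20)
t = 36 (t = 6**2 = 36)
W(b, U) = 5*U
A - W(3 - 1*5, t) = -1286 - 5*36 = -1286 - 1*180 = -1286 - 180 = -1466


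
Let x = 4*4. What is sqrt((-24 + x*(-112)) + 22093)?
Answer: 3*sqrt(2253) ≈ 142.40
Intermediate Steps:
x = 16
sqrt((-24 + x*(-112)) + 22093) = sqrt((-24 + 16*(-112)) + 22093) = sqrt((-24 - 1792) + 22093) = sqrt(-1816 + 22093) = sqrt(20277) = 3*sqrt(2253)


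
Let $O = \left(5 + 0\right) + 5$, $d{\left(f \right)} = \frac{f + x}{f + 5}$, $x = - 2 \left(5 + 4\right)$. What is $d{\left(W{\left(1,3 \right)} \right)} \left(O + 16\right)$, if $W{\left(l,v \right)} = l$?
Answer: $- \frac{221}{3} \approx -73.667$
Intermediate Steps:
$x = -18$ ($x = \left(-2\right) 9 = -18$)
$d{\left(f \right)} = \frac{-18 + f}{5 + f}$ ($d{\left(f \right)} = \frac{f - 18}{f + 5} = \frac{-18 + f}{5 + f}$)
$O = 10$ ($O = 5 + 5 = 10$)
$d{\left(W{\left(1,3 \right)} \right)} \left(O + 16\right) = \frac{-18 + 1}{5 + 1} \left(10 + 16\right) = \frac{1}{6} \left(-17\right) 26 = \left(- \frac{17}{6}\right) 26 = - \frac{221}{3}$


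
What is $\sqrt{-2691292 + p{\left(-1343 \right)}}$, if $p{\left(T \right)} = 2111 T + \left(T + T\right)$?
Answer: $3 i \sqrt{614339} \approx 2351.4 i$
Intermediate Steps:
$p{\left(T \right)} = 2113 T$ ($p{\left(T \right)} = 2111 T + 2 T = 2113 T$)
$\sqrt{-2691292 + p{\left(-1343 \right)}} = \sqrt{-2691292 + 2113 \left(-1343\right)} = \sqrt{-2691292 - 2837759} = \sqrt{-5529051} = 3 i \sqrt{614339}$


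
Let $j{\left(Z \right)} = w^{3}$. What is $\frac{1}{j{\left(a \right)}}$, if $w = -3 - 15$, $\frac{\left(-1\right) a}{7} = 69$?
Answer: $- \frac{1}{5832} \approx -0.00017147$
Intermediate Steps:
$a = -483$ ($a = \left(-7\right) 69 = -483$)
$w = -18$ ($w = -3 - 15 = -18$)
$j{\left(Z \right)} = -5832$ ($j{\left(Z \right)} = \left(-18\right)^{3} = -5832$)
$\frac{1}{j{\left(a \right)}} = \frac{1}{-5832} = - \frac{1}{5832}$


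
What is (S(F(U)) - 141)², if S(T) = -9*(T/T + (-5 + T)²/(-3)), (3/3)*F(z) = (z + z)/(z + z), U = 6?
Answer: 10404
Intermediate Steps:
F(z) = 1 (F(z) = (z + z)/(z + z) = (2*z)/((2*z)) = (2*z)*(1/(2*z)) = 1)
S(T) = -9 + 3*(-5 + T)² (S(T) = -9*(1 + (-5 + T)²*(-⅓)) = -9*(1 - (-5 + T)²/3) = -9 + 3*(-5 + T)²)
(S(F(U)) - 141)² = ((-9 + 3*(-5 + 1)²) - 141)² = ((-9 + 3*(-4)²) - 141)² = ((-9 + 3*16) - 141)² = ((-9 + 48) - 141)² = (39 - 141)² = (-102)² = 10404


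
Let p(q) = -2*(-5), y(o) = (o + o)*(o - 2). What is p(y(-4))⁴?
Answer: 10000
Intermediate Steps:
y(o) = 2*o*(-2 + o) (y(o) = (2*o)*(-2 + o) = 2*o*(-2 + o))
p(q) = 10
p(y(-4))⁴ = 10⁴ = 10000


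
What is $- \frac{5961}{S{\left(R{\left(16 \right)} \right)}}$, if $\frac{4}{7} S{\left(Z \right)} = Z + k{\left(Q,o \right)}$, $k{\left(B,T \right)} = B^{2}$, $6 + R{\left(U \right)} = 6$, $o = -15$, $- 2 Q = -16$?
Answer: $- \frac{5961}{112} \approx -53.223$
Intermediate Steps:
$Q = 8$ ($Q = \left(- \frac{1}{2}\right) \left(-16\right) = 8$)
$R{\left(U \right)} = 0$ ($R{\left(U \right)} = -6 + 6 = 0$)
$S{\left(Z \right)} = 112 + \frac{7 Z}{4}$ ($S{\left(Z \right)} = \frac{7 \left(Z + 8^{2}\right)}{4} = \frac{7 \left(Z + 64\right)}{4} = \frac{7 \left(64 + Z\right)}{4} = 112 + \frac{7 Z}{4}$)
$- \frac{5961}{S{\left(R{\left(16 \right)} \right)}} = - \frac{5961}{112 + \frac{7}{4} \cdot 0} = - \frac{5961}{112 + 0} = - \frac{5961}{112}$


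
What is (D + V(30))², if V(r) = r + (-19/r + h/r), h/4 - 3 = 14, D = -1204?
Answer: 1236999241/900 ≈ 1.3744e+6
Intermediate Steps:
h = 68 (h = 12 + 4*14 = 12 + 56 = 68)
V(r) = r + 49/r (V(r) = r + (-19/r + 68/r) = r + 49/r)
(D + V(30))² = (-1204 + (30 + 49/30))² = (-1204 + 949/30)² = (-35171/30)² = 1236999241/900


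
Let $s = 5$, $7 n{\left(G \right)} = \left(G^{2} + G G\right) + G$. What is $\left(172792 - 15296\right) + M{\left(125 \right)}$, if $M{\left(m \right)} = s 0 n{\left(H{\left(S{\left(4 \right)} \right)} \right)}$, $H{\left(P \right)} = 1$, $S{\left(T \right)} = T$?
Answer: $157496$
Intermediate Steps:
$n{\left(G \right)} = \frac{G}{7} + \frac{2 G^{2}}{7}$ ($n{\left(G \right)} = \frac{\left(G^{2} + G G\right) + G}{7} = \frac{\left(G^{2} + G^{2}\right) + G}{7} = \frac{2 G^{2} + G}{7} = \frac{G + 2 G^{2}}{7} = \frac{G}{7} + \frac{2 G^{2}}{7}$)
$M{\left(m \right)} = 0$ ($M{\left(m \right)} = 5 \cdot 0 \cdot \frac{1}{7} \cdot 1 \left(1 + 2 \cdot 1\right) = 0 \cdot \frac{1}{7} \cdot 1 \left(1 + 2\right) = 0 \cdot \frac{1}{7} \cdot 1 \cdot 3 = 0 \cdot \frac{3}{7} = 0$)
$\left(172792 - 15296\right) + M{\left(125 \right)} = \left(172792 - 15296\right) + 0 = 157496 + 0 = 157496$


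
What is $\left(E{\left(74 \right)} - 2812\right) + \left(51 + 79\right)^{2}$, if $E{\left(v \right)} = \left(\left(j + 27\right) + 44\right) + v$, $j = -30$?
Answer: $14203$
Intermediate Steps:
$E{\left(v \right)} = 41 + v$ ($E{\left(v \right)} = \left(\left(-30 + 27\right) + 44\right) + v = \left(-3 + 44\right) + v = 41 + v$)
$\left(E{\left(74 \right)} - 2812\right) + \left(51 + 79\right)^{2} = \left(\left(41 + 74\right) - 2812\right) + \left(51 + 79\right)^{2} = \left(115 - 2812\right) + 130^{2} = -2697 + 16900 = 14203$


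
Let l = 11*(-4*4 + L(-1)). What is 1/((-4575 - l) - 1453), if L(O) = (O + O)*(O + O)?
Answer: -1/5896 ≈ -0.00016961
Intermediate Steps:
L(O) = 4*O² (L(O) = (2*O)*(2*O) = 4*O²)
l = -132 (l = 11*(-4*4 + 4*(-1)²) = 11*(-16 + 4*1) = 11*(-16 + 4) = 11*(-12) = -132)
1/((-4575 - l) - 1453) = 1/((-4575 - 1*(-132)) - 1453) = 1/((-4575 + 132) - 1453) = 1/(-4443 - 1453) = 1/(-5896) = -1/5896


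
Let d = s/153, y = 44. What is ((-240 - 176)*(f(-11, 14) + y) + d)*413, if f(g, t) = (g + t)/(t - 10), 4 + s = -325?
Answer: -1176462301/153 ≈ -7.6893e+6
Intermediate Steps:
s = -329 (s = -4 - 325 = -329)
d = -329/153 ≈ -2.1503
f(g, t) = (g + t)/(-10 + t)
((-240 - 176)*(f(-11, 14) + y) + d)*413 = ((-240 - 176)*((-11 + 14)/(-10 + 14) + 44) - 329/153)*413 = (-416*(3/4 + 44) - 329/153)*413 = (-416*((¼)*3 + 44) - 329/153)*413 = (-416*(¾ + 44) - 329/153)*413 = (-416*179/4 - 329/153)*413 = (-18616 - 329/153)*413 = -2848577/153*413 = -1176462301/153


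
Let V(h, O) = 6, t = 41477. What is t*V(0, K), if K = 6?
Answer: 248862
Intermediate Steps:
t*V(0, K) = 41477*6 = 248862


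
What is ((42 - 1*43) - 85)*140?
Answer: -12040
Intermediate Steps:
((42 - 1*43) - 85)*140 = ((42 - 43) - 85)*140 = (-1 - 85)*140 = -86*140 = -12040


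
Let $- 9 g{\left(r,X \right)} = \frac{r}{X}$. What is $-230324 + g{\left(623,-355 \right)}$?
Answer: $- \frac{735884557}{3195} \approx -2.3032 \cdot 10^{5}$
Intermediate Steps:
$g{\left(r,X \right)} = - \frac{r}{9 X}$ ($g{\left(r,X \right)} = - \frac{r \frac{1}{X}}{9} = - \frac{r}{9 X}$)
$-230324 + g{\left(623,-355 \right)} = -230324 - \frac{623}{9 \left(-355\right)} = -230324 - \frac{623}{9} \left(- \frac{1}{355}\right) = -230324 + \frac{623}{3195} = - \frac{735884557}{3195}$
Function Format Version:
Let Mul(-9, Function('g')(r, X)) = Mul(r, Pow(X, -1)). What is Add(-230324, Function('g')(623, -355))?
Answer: Rational(-735884557, 3195) ≈ -2.3032e+5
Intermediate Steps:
Function('g')(r, X) = Mul(Rational(-1, 9), r, Pow(X, -1)) (Function('g')(r, X) = Mul(Rational(-1, 9), Mul(r, Pow(X, -1))) = Mul(Rational(-1, 9), r, Pow(X, -1)))
Add(-230324, Function('g')(623, -355)) = Add(-230324, Mul(Rational(-1, 9), 623, Pow(-355, -1))) = Add(-230324, Mul(Rational(-1, 9), 623, Rational(-1, 355))) = Add(-230324, Rational(623, 3195)) = Rational(-735884557, 3195)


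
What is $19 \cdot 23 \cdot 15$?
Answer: $6555$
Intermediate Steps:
$19 \cdot 23 \cdot 15 = 437 \cdot 15 = 6555$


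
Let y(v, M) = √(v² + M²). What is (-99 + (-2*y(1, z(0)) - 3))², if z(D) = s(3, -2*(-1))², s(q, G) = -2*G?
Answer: 11432 + 408*√257 ≈ 17973.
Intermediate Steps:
z(D) = 16 (z(D) = (-(-4)*(-1))² = (-2*2)² = (-4)² = 16)
y(v, M) = √(M² + v²)
(-99 + (-2*y(1, z(0)) - 3))² = (-99 + (-2*√(16² + 1²) - 3))² = (-99 + (-2*√(256 + 1) - 3))² = (-99 + (-2*√257 - 3))² = (-99 + (-3 - 2*√257))² = (-102 - 2*√257)²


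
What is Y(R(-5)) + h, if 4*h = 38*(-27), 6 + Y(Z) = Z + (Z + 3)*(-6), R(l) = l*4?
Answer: -361/2 ≈ -180.50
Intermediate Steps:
R(l) = 4*l
Y(Z) = -24 - 5*Z (Y(Z) = -6 + (Z + (Z + 3)*(-6)) = -6 + (Z + (3 + Z)*(-6)) = -6 + (Z + (-18 - 6*Z)) = -6 + (-18 - 5*Z) = -24 - 5*Z)
h = -513/2 (h = (38*(-27))/4 = (¼)*(-1026) = -513/2 ≈ -256.50)
Y(R(-5)) + h = (-24 - 20*(-5)) - 513/2 = (-24 - 5*(-20)) - 513/2 = (-24 + 100) - 513/2 = 76 - 513/2 = -361/2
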